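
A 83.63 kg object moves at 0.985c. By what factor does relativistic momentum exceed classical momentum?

p_rel = γmv, p_class = mv
Ratio = γ = 1/√(1 - 0.985²) = 5.795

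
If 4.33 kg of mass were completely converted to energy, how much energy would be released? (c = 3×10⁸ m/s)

Using E = mc²:
c² = (3×10⁸)² = 9×10¹⁶ m²/s²
E = 4.33 × 9×10¹⁶ = 3.897×10¹⁷ J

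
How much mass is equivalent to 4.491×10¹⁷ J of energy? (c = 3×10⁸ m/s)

From E = mc², we get m = E/c²
c² = (3×10⁸)² = 9×10¹⁶ m²/s²
m = 4.491×10¹⁷ / 9×10¹⁶ = 4.990 kg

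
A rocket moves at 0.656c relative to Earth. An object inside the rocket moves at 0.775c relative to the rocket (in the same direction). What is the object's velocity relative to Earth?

u = (u' + v)/(1 + u'v/c²)
Numerator: 0.775 + 0.656 = 1.431
Denominator: 1 + 0.5084 = 1.5084
u = 1.431/1.5084 = 0.9487c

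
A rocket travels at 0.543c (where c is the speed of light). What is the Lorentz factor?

v/c = 0.543, so (v/c)² = 0.294849
1 - (v/c)² = 0.705151
γ = 1/√(0.705151) = 1.191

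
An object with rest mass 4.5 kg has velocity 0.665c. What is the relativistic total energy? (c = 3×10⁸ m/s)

γ = 1/√(1 - 0.665²) = 1.339
mc² = 4.5 × (3×10⁸)² = 4.050×10¹⁷ J
E = γmc² = 1.339 × 4.050×10¹⁷ = 5.423×10¹⁷ J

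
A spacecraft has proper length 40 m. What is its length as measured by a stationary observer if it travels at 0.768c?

Proper length L₀ = 40 m
γ = 1/√(1 - 0.768²) = 1.561
L = L₀/γ = 40/1.561 = 25.62 m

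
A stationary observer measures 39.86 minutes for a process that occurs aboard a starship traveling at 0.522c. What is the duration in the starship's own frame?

Dilated time Δt = 39.86 minutes
γ = 1/√(1 - 0.522²) = 1.1724
Δt₀ = Δt/γ = 39.86/1.1724 = 34.00 minutes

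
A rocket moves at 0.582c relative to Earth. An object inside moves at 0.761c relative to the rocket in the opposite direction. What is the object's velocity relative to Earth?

Object's velocity in rocket frame is u' = -0.761c
u = (u' + v)/(1 + u'v/c²) = (v - 0.761)/(1 - 0.761·v/c²)
Numerator: 0.582 - 0.761 = -0.179
Denominator: 1 - 0.442902 = 0.557098
u = -0.179/0.557098 = -0.3213c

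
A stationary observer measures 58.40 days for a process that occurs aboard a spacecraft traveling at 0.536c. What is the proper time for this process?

Dilated time Δt = 58.40 days
γ = 1/√(1 - 0.536²) = 1.1845
Δt₀ = Δt/γ = 58.40/1.1845 = 49.30 days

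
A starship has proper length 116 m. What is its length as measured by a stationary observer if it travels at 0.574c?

Proper length L₀ = 116 m
γ = 1/√(1 - 0.574²) = 1.2212
L = L₀/γ = 116/1.2212 = 94.99 m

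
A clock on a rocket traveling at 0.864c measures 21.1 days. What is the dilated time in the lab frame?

Proper time Δt₀ = 21.1 days
γ = 1/√(1 - 0.864²) = 1.9861
Δt = γΔt₀ = 1.9861 × 21.1 = 41.91 days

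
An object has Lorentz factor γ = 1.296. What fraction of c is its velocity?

From γ = 1/√(1 - v²/c²):
1/γ² = 1/1.296² = 0.5954
v²/c² = 1 - 0.5954 = 0.4046
v/c = √(0.4046) = 0.6361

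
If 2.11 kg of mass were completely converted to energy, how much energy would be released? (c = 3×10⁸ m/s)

Using E = mc²:
c² = (3×10⁸)² = 9×10¹⁶ m²/s²
E = 2.11 × 9×10¹⁶ = 1.899×10¹⁷ J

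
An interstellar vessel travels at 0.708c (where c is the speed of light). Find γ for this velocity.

v/c = 0.708, so (v/c)² = 0.501264
1 - (v/c)² = 0.498736
γ = 1/√(0.498736) = 1.416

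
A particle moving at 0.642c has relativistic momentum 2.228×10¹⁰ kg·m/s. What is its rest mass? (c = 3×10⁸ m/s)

γ = 1/√(1 - 0.642²) = 1.3043
v = 0.642 × 3×10⁸ = 1.926×10⁸ m/s
m = p/(γv) = 2.228×10¹⁰/(1.3043 × 1.926×10⁸) = 88.69 kg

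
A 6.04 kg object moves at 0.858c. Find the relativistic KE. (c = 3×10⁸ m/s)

γ = 1/√(1 - 0.858²) = 1.9469
γ - 1 = 0.9469
KE = (γ-1)mc² = 0.9469 × 6.04 × (3×10⁸)² = 5.147×10¹⁷ J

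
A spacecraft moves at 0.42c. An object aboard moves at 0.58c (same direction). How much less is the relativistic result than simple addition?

Classical: u' + v = 0.58 + 0.42 = 1c
Relativistic: u = (0.58 + 0.42)/(1 + 0.2436) = 1/1.2436 = 0.8041c
Difference: 1 - 0.8041 = 0.1959c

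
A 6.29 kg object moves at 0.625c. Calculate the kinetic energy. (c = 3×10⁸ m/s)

γ = 1/√(1 - 0.625²) = 1.281
γ - 1 = 0.2810
KE = (γ-1)mc² = 0.2810 × 6.29 × (3×10⁸)² = 1.591×10¹⁷ J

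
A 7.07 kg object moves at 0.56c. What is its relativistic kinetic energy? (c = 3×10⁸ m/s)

γ = 1/√(1 - 0.56²) = 1.207
γ - 1 = 0.2070
KE = (γ-1)mc² = 0.2070 × 7.07 × (3×10⁸)² = 1.317×10¹⁷ J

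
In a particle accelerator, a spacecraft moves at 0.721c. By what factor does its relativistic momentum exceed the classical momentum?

p_rel = γmv, p_class = mv
Ratio = γ = 1/√(1 - 0.721²)
= 1/√(0.480159) = 1.443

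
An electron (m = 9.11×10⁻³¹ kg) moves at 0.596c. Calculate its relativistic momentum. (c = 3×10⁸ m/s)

γ = 1/√(1 - 0.596²) = 1.2454
v = 0.596 × 3×10⁸ = 1.788×10⁸ m/s
p = γmv = 1.2454 × 9.11×10⁻³¹ × 1.788×10⁸ = 2.029×10⁻²² kg·m/s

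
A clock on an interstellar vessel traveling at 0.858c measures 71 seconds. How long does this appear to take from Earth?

Proper time Δt₀ = 71 seconds
γ = 1/√(1 - 0.858²) = 1.947
Δt = γΔt₀ = 1.947 × 71 = 138.2 seconds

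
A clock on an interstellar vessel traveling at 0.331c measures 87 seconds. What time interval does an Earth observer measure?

Proper time Δt₀ = 87 seconds
γ = 1/√(1 - 0.331²) = 1.05974
Δt = γΔt₀ = 1.05974 × 87 = 92.20 seconds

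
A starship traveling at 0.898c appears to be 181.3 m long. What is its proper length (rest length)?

Contracted length L = 181.3 m
γ = 1/√(1 - 0.898²) = 2.27275
L₀ = γL = 2.27275 × 181.3 = 412.0 m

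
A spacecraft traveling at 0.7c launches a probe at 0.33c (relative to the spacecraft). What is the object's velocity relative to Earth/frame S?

u = (u' + v)/(1 + u'v/c²)
Numerator: 0.33 + 0.7 = 1.03
Denominator: 1 + 0.231 = 1.231
u = 1.03/1.231 = 0.8367c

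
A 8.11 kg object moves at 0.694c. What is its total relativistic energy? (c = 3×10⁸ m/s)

γ = 1/√(1 - 0.694²) = 1.389
mc² = 8.11 × (3×10⁸)² = 7.299×10¹⁷ J
E = γmc² = 1.389 × 7.299×10¹⁷ = 1.014×10¹⁸ J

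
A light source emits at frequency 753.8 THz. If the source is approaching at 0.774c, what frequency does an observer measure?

β = v/c = 0.774
(1+β)/(1-β) = 1.774/0.226 = 7.850
Doppler factor = √(7.850) = 2.802
f_obs = 753.8 × 2.802 = 2112 THz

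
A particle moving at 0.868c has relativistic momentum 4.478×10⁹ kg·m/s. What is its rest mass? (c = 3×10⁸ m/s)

γ = 1/√(1 - 0.868²) = 2.014
v = 0.868 × 3×10⁸ = 2.604×10⁸ m/s
m = p/(γv) = 4.478×10⁹/(2.014 × 2.604×10⁸) = 8.539 kg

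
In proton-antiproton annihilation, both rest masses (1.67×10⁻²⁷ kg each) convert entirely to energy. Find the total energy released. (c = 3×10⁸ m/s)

Both particles have the same rest mass, so total mass = 2m
E = 2m·c² = 2 × 1.67×10⁻²⁷ × (3×10⁸)²
= 2 × 1.67×10⁻²⁷ × 9×10¹⁶
= 3.006×10⁻¹⁰ J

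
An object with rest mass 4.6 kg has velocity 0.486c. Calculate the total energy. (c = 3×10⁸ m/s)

γ = 1/√(1 - 0.486²) = 1.1442
mc² = 4.6 × (3×10⁸)² = 4.140×10¹⁷ J
E = γmc² = 1.1442 × 4.140×10¹⁷ = 4.737×10¹⁷ J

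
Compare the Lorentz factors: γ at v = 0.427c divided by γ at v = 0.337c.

γ₁ = 1/√(1 - 0.427²) = 1.106
γ₂ = 1/√(1 - 0.337²) = 1.062
γ₁/γ₂ = 1.106/1.062 = 1.041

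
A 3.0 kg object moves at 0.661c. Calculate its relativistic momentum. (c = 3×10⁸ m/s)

γ = 1/√(1 - 0.661²) = 1.3326
v = 0.661 × 3×10⁸ = 1.983×10⁸ m/s
p = γmv = 1.3326 × 3.0 × 1.983×10⁸ = 7.928×10⁸ kg·m/s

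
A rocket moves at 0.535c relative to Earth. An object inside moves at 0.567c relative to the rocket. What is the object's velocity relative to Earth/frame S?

u = (u' + v)/(1 + u'v/c²)
Numerator: 0.567 + 0.535 = 1.102
Denominator: 1 + 0.303345 = 1.303345
u = 1.102/1.303345 = 0.8455c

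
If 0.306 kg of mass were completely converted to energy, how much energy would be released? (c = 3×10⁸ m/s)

Using E = mc²:
c² = (3×10⁸)² = 9×10¹⁶ m²/s²
E = 0.306 × 9×10¹⁶ = 2.754×10¹⁶ J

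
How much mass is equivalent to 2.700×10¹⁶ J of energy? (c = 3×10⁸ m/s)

From E = mc², we get m = E/c²
c² = (3×10⁸)² = 9×10¹⁶ m²/s²
m = 2.700×10¹⁶ / 9×10¹⁶ = 0.3000 kg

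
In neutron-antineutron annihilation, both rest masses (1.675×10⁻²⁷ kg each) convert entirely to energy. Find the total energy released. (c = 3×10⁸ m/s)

Both particles have the same rest mass, so total mass = 2m
E = 2m·c² = 2 × 1.675×10⁻²⁷ × (3×10⁸)²
= 2 × 1.675×10⁻²⁷ × 9×10¹⁶
= 3.015×10⁻¹⁰ J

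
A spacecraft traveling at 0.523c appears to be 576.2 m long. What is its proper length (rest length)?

Contracted length L = 576.2 m
γ = 1/√(1 - 0.523²) = 1.17325
L₀ = γL = 1.17325 × 576.2 = 676.0 m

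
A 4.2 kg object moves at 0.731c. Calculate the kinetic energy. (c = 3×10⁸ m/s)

γ = 1/√(1 - 0.731²) = 1.46546
γ - 1 = 0.46546
KE = (γ-1)mc² = 0.46546 × 4.2 × (3×10⁸)² = 1.759×10¹⁷ J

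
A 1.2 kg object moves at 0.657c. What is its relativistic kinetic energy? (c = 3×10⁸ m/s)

γ = 1/√(1 - 0.657²) = 1.3265
γ - 1 = 0.3265
KE = (γ-1)mc² = 0.3265 × 1.2 × (3×10⁸)² = 3.526×10¹⁶ J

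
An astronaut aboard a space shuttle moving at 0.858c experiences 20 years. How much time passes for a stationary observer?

Proper time Δt₀ = 20 years
γ = 1/√(1 - 0.858²) = 1.947
Δt = γΔt₀ = 1.947 × 20 = 38.94 years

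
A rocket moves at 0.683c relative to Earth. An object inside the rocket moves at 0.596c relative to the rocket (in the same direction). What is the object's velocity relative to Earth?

u = (u' + v)/(1 + u'v/c²)
Numerator: 0.596 + 0.683 = 1.279
Denominator: 1 + 0.407068 = 1.407068
u = 1.279/1.407068 = 0.9090c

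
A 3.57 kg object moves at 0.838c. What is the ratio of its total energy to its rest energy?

E = γmc², E₀ = mc²
E/E₀ = γ = 1/√(1 - 0.838²) = 1.833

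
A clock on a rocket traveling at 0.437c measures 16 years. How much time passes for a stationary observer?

Proper time Δt₀ = 16 years
γ = 1/√(1 - 0.437²) = 1.112
Δt = γΔt₀ = 1.112 × 16 = 17.79 years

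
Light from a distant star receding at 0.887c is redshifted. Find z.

β = 0.887
(1+β)/(1-β) = 1.887/0.113 = 16.699
√(16.699) = 4.086
z = 4.086 - 1 = 3.086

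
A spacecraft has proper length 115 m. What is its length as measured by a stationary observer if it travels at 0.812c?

Proper length L₀ = 115 m
γ = 1/√(1 - 0.812²) = 1.7133
L = L₀/γ = 115/1.7133 = 67.12 m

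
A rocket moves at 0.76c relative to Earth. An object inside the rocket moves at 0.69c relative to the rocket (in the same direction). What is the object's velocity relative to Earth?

u = (u' + v)/(1 + u'v/c²)
Numerator: 0.69 + 0.76 = 1.45
Denominator: 1 + 0.5244 = 1.5244
u = 1.45/1.5244 = 0.9512c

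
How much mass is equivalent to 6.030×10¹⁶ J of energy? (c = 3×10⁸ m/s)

From E = mc², we get m = E/c²
c² = (3×10⁸)² = 9×10¹⁶ m²/s²
m = 6.030×10¹⁶ / 9×10¹⁶ = 0.6700 kg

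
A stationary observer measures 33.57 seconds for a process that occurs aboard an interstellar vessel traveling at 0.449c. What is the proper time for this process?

Dilated time Δt = 33.57 seconds
γ = 1/√(1 - 0.449²) = 1.119
Δt₀ = Δt/γ = 33.57/1.119 = 30.00 seconds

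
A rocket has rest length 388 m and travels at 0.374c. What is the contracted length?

Proper length L₀ = 388 m
γ = 1/√(1 - 0.374²) = 1.0783
L = L₀/γ = 388/1.0783 = 359.8 m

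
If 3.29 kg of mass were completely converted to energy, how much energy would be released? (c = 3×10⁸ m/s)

Using E = mc²:
c² = (3×10⁸)² = 9×10¹⁶ m²/s²
E = 3.29 × 9×10¹⁶ = 2.961×10¹⁷ J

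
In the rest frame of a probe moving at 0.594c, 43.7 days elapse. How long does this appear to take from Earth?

Proper time Δt₀ = 43.7 days
γ = 1/√(1 - 0.594²) = 1.243
Δt = γΔt₀ = 1.243 × 43.7 = 54.32 days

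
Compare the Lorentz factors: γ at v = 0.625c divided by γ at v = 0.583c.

γ₁ = 1/√(1 - 0.625²) = 1.281
γ₂ = 1/√(1 - 0.583²) = 1.231
γ₁/γ₂ = 1.281/1.231 = 1.041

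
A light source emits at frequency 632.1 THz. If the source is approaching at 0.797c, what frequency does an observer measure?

β = v/c = 0.797
(1+β)/(1-β) = 1.797/0.203 = 8.8522
Doppler factor = √(8.8522) = 2.9753
f_obs = 632.1 × 2.9753 = 1881 THz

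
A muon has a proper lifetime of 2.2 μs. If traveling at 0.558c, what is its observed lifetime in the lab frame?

Proper lifetime τ₀ = 2.2 μs
γ = 1/√(1 - 0.558²) = 1.205
τ = γτ₀ = 1.205 × 2.2 μs = 2.651 μs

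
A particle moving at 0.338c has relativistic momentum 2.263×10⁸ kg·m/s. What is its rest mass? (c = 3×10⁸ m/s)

γ = 1/√(1 - 0.338²) = 1.0625
v = 0.338 × 3×10⁸ = 1.014×10⁸ m/s
m = p/(γv) = 2.263×10⁸/(1.0625 × 1.014×10⁸) = 2.100 kg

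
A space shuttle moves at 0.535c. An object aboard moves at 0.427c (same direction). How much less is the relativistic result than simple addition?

Classical: u' + v = 0.427 + 0.535 = 0.962c
Relativistic: u = (0.427 + 0.535)/(1 + 0.228445) = 0.962/1.228445 = 0.7831c
Difference: 0.962 - 0.7831 = 0.1789c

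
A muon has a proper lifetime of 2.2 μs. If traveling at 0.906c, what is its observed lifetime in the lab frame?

Proper lifetime τ₀ = 2.2 μs
γ = 1/√(1 - 0.906²) = 2.3625
τ = γτ₀ = 2.3625 × 2.2 μs = 5.198 μs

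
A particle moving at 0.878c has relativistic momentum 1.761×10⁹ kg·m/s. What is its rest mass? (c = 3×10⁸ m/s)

γ = 1/√(1 - 0.878²) = 2.089
v = 0.878 × 3×10⁸ = 2.634×10⁸ m/s
m = p/(γv) = 1.761×10⁹/(2.089 × 2.634×10⁸) = 3.200 kg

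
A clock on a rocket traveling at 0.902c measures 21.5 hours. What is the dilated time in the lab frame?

Proper time Δt₀ = 21.5 hours
γ = 1/√(1 - 0.902²) = 2.3162
Δt = γΔt₀ = 2.3162 × 21.5 = 49.80 hours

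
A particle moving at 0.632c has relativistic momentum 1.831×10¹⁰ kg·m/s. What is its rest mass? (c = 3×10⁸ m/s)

γ = 1/√(1 - 0.632²) = 1.2904
v = 0.632 × 3×10⁸ = 1.896×10⁸ m/s
m = p/(γv) = 1.831×10¹⁰/(1.2904 × 1.896×10⁸) = 74.84 kg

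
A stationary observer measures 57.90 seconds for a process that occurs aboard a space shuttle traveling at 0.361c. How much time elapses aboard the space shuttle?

Dilated time Δt = 57.90 seconds
γ = 1/√(1 - 0.361²) = 1.0723
Δt₀ = Δt/γ = 57.90/1.0723 = 54.00 seconds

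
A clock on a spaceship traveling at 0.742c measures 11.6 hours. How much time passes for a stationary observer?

Proper time Δt₀ = 11.6 hours
γ = 1/√(1 - 0.742²) = 1.4916
Δt = γΔt₀ = 1.4916 × 11.6 = 17.30 hours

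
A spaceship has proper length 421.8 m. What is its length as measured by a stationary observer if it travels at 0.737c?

Proper length L₀ = 421.8 m
γ = 1/√(1 - 0.737²) = 1.4795
L = L₀/γ = 421.8/1.4795 = 285.1 m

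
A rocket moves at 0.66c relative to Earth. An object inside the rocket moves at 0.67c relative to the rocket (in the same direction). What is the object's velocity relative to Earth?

u = (u' + v)/(1 + u'v/c²)
Numerator: 0.67 + 0.66 = 1.33
Denominator: 1 + 0.4422 = 1.4422
u = 1.33/1.4422 = 0.9222c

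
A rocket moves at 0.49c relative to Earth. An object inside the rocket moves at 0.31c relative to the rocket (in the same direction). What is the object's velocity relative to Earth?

u = (u' + v)/(1 + u'v/c²)
Numerator: 0.31 + 0.49 = 0.8
Denominator: 1 + 0.1519 = 1.1519
u = 0.8/1.1519 = 0.6945c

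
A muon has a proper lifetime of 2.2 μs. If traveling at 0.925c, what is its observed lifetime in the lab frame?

Proper lifetime τ₀ = 2.2 μs
γ = 1/√(1 - 0.925²) = 2.632
τ = γτ₀ = 2.632 × 2.2 μs = 5.790 μs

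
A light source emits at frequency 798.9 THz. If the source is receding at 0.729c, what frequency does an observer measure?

β = v/c = 0.729
(1-β)/(1+β) = 0.271/1.729 = 0.1567
Doppler factor = √(0.1567) = 0.3959
f_obs = 798.9 × 0.3959 = 316.3 THz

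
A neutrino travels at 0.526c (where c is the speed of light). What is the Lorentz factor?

v/c = 0.526, so (v/c)² = 0.276676
1 - (v/c)² = 0.723324
γ = 1/√(0.723324) = 1.176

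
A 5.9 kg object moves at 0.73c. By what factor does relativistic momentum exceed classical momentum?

p_rel = γmv, p_class = mv
Ratio = γ = 1/√(1 - 0.73²) = 1.463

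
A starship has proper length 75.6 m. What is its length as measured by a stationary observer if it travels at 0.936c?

Proper length L₀ = 75.6 m
γ = 1/√(1 - 0.936²) = 2.841
L = L₀/γ = 75.6/2.841 = 26.61 m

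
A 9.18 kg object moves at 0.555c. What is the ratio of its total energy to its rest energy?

E = γmc², E₀ = mc²
E/E₀ = γ = 1/√(1 - 0.555²) = 1.202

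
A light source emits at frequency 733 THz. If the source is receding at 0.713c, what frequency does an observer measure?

β = v/c = 0.713
(1-β)/(1+β) = 0.287/1.713 = 0.1675
Doppler factor = √(0.1675) = 0.4093
f_obs = 733 × 0.4093 = 300.0 THz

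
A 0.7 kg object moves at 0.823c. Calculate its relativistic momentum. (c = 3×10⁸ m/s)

γ = 1/√(1 - 0.823²) = 1.76044
v = 0.823 × 3×10⁸ = 2.469×10⁸ m/s
p = γmv = 1.76044 × 0.7 × 2.469×10⁸ = 3.043×10⁸ kg·m/s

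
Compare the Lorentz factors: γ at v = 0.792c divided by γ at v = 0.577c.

γ₁ = 1/√(1 - 0.792²) = 1.638
γ₂ = 1/√(1 - 0.577²) = 1.224
γ₁/γ₂ = 1.638/1.224 = 1.338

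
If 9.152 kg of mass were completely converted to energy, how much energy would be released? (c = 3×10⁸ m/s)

Using E = mc²:
c² = (3×10⁸)² = 9×10¹⁶ m²/s²
E = 9.152 × 9×10¹⁶ = 8.237×10¹⁷ J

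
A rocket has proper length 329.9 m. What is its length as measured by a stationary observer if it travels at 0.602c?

Proper length L₀ = 329.9 m
γ = 1/√(1 - 0.602²) = 1.2524
L = L₀/γ = 329.9/1.2524 = 263.4 m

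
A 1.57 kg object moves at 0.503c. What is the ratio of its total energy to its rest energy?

E = γmc², E₀ = mc²
E/E₀ = γ = 1/√(1 - 0.503²) = 1.157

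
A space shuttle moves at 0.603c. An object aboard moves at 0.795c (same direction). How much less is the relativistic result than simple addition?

Classical: u' + v = 0.795 + 0.603 = 1.398c
Relativistic: u = (0.795 + 0.603)/(1 + 0.479385) = 1.398/1.479385 = 0.9450c
Difference: 1.398 - 0.9450 = 0.4530c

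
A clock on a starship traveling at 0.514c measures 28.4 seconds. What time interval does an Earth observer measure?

Proper time Δt₀ = 28.4 seconds
γ = 1/√(1 - 0.514²) = 1.166
Δt = γΔt₀ = 1.166 × 28.4 = 33.11 seconds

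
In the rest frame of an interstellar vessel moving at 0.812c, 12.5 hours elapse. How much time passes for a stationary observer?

Proper time Δt₀ = 12.5 hours
γ = 1/√(1 - 0.812²) = 1.7133
Δt = γΔt₀ = 1.7133 × 12.5 = 21.42 hours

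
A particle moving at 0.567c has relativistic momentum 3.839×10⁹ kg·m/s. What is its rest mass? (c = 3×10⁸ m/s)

γ = 1/√(1 - 0.567²) = 1.214
v = 0.567 × 3×10⁸ = 1.701×10⁸ m/s
m = p/(γv) = 3.839×10⁹/(1.214 × 1.701×10⁸) = 18.59 kg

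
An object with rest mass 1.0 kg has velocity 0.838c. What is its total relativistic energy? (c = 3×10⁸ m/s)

γ = 1/√(1 - 0.838²) = 1.8326
mc² = 1.0 × (3×10⁸)² = 9.000×10¹⁶ J
E = γmc² = 1.8326 × 9.000×10¹⁶ = 1.649×10¹⁷ J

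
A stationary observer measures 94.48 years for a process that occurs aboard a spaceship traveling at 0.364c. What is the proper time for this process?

Dilated time Δt = 94.48 years
γ = 1/√(1 - 0.364²) = 1.07365
Δt₀ = Δt/γ = 94.48/1.07365 = 88.00 years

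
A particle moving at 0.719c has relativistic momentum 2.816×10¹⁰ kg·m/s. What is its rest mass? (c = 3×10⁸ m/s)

γ = 1/√(1 - 0.719²) = 1.43883
v = 0.719 × 3×10⁸ = 2.157×10⁸ m/s
m = p/(γv) = 2.816×10¹⁰/(1.43883 × 2.157×10⁸) = 90.73 kg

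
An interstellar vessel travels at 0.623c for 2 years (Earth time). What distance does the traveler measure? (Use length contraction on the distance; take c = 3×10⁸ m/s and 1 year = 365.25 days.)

Earth distance: d = v × t = 0.623c × 2 yr = 1.1796×10¹⁶ m
γ = 1.2784
d' = d/γ = 1.1796×10¹⁶/1.2784 = 9.227×10¹⁵ m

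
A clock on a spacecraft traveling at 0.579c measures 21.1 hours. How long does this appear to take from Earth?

Proper time Δt₀ = 21.1 hours
γ = 1/√(1 - 0.579²) = 1.2265
Δt = γΔt₀ = 1.2265 × 21.1 = 25.88 hours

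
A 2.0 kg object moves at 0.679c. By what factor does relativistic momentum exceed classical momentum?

p_rel = γmv, p_class = mv
Ratio = γ = 1/√(1 - 0.679²) = 1.362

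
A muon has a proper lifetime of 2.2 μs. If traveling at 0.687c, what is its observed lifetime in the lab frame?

Proper lifetime τ₀ = 2.2 μs
γ = 1/√(1 - 0.687²) = 1.3762
τ = γτ₀ = 1.3762 × 2.2 μs = 3.028 μs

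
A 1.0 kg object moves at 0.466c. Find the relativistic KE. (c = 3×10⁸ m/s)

γ = 1/√(1 - 0.466²) = 1.1302
γ - 1 = 0.1302
KE = (γ-1)mc² = 0.1302 × 1.0 × (3×10⁸)² = 1.172×10¹⁶ J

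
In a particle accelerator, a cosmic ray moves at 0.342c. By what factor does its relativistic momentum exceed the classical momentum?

p_rel = γmv, p_class = mv
Ratio = γ = 1/√(1 - 0.342²)
= 1/√(0.883036) = 1.064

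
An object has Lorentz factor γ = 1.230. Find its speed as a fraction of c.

From γ = 1/√(1 - v²/c²):
1/γ² = 1/1.230² = 0.66098
v²/c² = 1 - 0.66098 = 0.33902
v/c = √(0.33902) = 0.5823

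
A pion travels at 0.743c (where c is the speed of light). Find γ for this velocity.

v/c = 0.743, so (v/c)² = 0.552049
1 - (v/c)² = 0.447951
γ = 1/√(0.447951) = 1.494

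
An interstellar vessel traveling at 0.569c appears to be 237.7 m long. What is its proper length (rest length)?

Contracted length L = 237.7 m
γ = 1/√(1 - 0.569²) = 1.21605
L₀ = γL = 1.21605 × 237.7 = 289.1 m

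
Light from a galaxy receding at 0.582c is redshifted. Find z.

β = 0.582
(1+β)/(1-β) = 1.582/0.418 = 3.7847
√(3.7847) = 1.9454
z = 1.9454 - 1 = 0.9454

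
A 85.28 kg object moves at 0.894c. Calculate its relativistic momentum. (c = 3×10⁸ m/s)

γ = 1/√(1 - 0.894²) = 2.232
v = 0.894 × 3×10⁸ = 2.682×10⁸ m/s
p = γmv = 2.232 × 85.28 × 2.682×10⁸ = 5.105×10¹⁰ kg·m/s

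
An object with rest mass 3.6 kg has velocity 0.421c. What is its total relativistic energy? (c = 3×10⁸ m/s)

γ = 1/√(1 - 0.421²) = 1.1025
mc² = 3.6 × (3×10⁸)² = 3.240×10¹⁷ J
E = γmc² = 1.1025 × 3.240×10¹⁷ = 3.572×10¹⁷ J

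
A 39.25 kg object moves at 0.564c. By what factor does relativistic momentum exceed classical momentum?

p_rel = γmv, p_class = mv
Ratio = γ = 1/√(1 - 0.564²) = 1.211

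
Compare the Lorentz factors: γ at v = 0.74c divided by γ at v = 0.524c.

γ₁ = 1/√(1 - 0.74²) = 1.4868
γ₂ = 1/√(1 - 0.524²) = 1.1741
γ₁/γ₂ = 1.4868/1.1741 = 1.266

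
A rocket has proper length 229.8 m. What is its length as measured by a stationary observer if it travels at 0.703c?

Proper length L₀ = 229.8 m
γ = 1/√(1 - 0.703²) = 1.406
L = L₀/γ = 229.8/1.406 = 163.4 m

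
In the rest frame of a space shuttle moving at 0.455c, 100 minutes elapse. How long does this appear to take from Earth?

Proper time Δt₀ = 100 minutes
γ = 1/√(1 - 0.455²) = 1.123
Δt = γΔt₀ = 1.123 × 100 = 112.3 minutes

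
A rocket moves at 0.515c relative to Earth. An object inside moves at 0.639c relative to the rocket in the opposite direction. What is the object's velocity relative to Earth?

Object's velocity in rocket frame is u' = -0.639c
u = (u' + v)/(1 + u'v/c²) = (v - 0.639)/(1 - 0.639·v/c²)
Numerator: 0.515 - 0.639 = -0.124
Denominator: 1 - 0.329085 = 0.670915
u = -0.124/0.670915 = -0.1848c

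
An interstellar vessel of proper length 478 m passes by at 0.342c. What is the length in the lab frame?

Proper length L₀ = 478 m
γ = 1/√(1 - 0.342²) = 1.064
L = L₀/γ = 478/1.064 = 449.2 m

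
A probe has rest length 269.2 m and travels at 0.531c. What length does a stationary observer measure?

Proper length L₀ = 269.2 m
γ = 1/√(1 - 0.531²) = 1.180
L = L₀/γ = 269.2/1.180 = 228.1 m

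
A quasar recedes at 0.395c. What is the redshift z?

β = 0.395
(1+β)/(1-β) = 1.395/0.605 = 2.3058
√(2.3058) = 1.5185
z = 1.5185 - 1 = 0.5185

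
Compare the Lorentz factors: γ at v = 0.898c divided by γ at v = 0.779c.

γ₁ = 1/√(1 - 0.898²) = 2.273
γ₂ = 1/√(1 - 0.779²) = 1.595
γ₁/γ₂ = 2.273/1.595 = 1.425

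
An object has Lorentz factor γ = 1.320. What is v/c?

From γ = 1/√(1 - v²/c²):
1/γ² = 1/1.320² = 0.57392
v²/c² = 1 - 0.57392 = 0.42608
v/c = √(0.42608) = 0.6527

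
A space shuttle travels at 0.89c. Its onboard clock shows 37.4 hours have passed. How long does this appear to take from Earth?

Proper time Δt₀ = 37.4 hours
γ = 1/√(1 - 0.89²) = 2.193
Δt = γΔt₀ = 2.193 × 37.4 = 82.02 hours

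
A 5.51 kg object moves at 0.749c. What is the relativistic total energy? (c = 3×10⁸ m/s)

γ = 1/√(1 - 0.749²) = 1.50927
mc² = 5.51 × (3×10⁸)² = 4.959×10¹⁷ J
E = γmc² = 1.50927 × 4.959×10¹⁷ = 7.484×10¹⁷ J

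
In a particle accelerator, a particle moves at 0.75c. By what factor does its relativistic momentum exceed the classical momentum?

p_rel = γmv, p_class = mv
Ratio = γ = 1/√(1 - 0.75²)
= 1/√(0.4375) = 1.512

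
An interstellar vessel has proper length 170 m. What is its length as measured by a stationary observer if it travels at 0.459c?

Proper length L₀ = 170 m
γ = 1/√(1 - 0.459²) = 1.126
L = L₀/γ = 170/1.126 = 151.0 m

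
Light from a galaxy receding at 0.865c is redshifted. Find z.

β = 0.865
(1+β)/(1-β) = 1.865/0.135 = 13.815
√(13.815) = 3.717
z = 3.717 - 1 = 2.717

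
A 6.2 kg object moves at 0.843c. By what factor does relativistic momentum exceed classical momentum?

p_rel = γmv, p_class = mv
Ratio = γ = 1/√(1 - 0.843²) = 1.859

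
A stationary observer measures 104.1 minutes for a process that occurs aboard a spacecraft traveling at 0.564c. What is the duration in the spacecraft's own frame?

Dilated time Δt = 104.1 minutes
γ = 1/√(1 - 0.564²) = 1.211
Δt₀ = Δt/γ = 104.1/1.211 = 85.96 minutes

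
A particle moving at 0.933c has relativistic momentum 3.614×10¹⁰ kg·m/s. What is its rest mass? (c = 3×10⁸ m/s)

γ = 1/√(1 - 0.933²) = 2.7787
v = 0.933 × 3×10⁸ = 2.799×10⁸ m/s
m = p/(γv) = 3.614×10¹⁰/(2.7787 × 2.799×10⁸) = 46.47 kg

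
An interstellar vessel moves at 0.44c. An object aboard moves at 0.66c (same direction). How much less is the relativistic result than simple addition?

Classical: u' + v = 0.66 + 0.44 = 1.1c
Relativistic: u = (0.66 + 0.44)/(1 + 0.2904) = 1.1/1.2904 = 0.8524c
Difference: 1.1 - 0.8524 = 0.2476c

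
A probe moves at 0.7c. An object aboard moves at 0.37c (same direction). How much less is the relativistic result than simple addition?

Classical: u' + v = 0.37 + 0.7 = 1.07c
Relativistic: u = (0.37 + 0.7)/(1 + 0.259) = 1.07/1.259 = 0.8499c
Difference: 1.07 - 0.8499 = 0.2201c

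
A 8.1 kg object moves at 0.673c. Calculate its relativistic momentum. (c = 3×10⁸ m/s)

γ = 1/√(1 - 0.673²) = 1.352
v = 0.673 × 3×10⁸ = 2.019×10⁸ m/s
p = γmv = 1.352 × 8.1 × 2.019×10⁸ = 2.211×10⁹ kg·m/s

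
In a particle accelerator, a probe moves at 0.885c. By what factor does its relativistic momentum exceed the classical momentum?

p_rel = γmv, p_class = mv
Ratio = γ = 1/√(1 - 0.885²)
= 1/√(0.216775) = 2.148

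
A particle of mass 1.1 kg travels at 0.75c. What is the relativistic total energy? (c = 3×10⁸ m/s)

γ = 1/√(1 - 0.75²) = 1.512
mc² = 1.1 × (3×10⁸)² = 9.900×10¹⁶ J
E = γmc² = 1.512 × 9.900×10¹⁶ = 1.497×10¹⁷ J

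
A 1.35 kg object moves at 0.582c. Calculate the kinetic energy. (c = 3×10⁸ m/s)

γ = 1/√(1 - 0.582²) = 1.2297
γ - 1 = 0.2297
KE = (γ-1)mc² = 0.2297 × 1.35 × (3×10⁸)² = 2.791×10¹⁶ J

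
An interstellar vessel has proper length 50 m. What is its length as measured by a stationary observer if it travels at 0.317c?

Proper length L₀ = 50 m
γ = 1/√(1 - 0.317²) = 1.0544
L = L₀/γ = 50/1.0544 = 47.42 m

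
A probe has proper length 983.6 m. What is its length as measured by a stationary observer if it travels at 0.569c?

Proper length L₀ = 983.6 m
γ = 1/√(1 - 0.569²) = 1.216
L = L₀/γ = 983.6/1.216 = 808.9 m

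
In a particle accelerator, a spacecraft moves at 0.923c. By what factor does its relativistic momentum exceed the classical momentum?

p_rel = γmv, p_class = mv
Ratio = γ = 1/√(1 - 0.923²)
= 1/√(0.148071) = 2.599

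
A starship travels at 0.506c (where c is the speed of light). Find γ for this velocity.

v/c = 0.506, so (v/c)² = 0.256036
1 - (v/c)² = 0.743964
γ = 1/√(0.743964) = 1.159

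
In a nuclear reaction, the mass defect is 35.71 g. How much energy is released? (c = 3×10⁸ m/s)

Convert mass defect: Δm = 35.71 g = 0.03571 kg
E = Δm·c² = 0.03571 × (3×10⁸)²
= 0.03571 × 9×10¹⁶ = 3.214×10¹⁵ J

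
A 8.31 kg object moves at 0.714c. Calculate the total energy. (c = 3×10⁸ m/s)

γ = 1/√(1 - 0.714²) = 1.428
mc² = 8.31 × (3×10⁸)² = 7.479×10¹⁷ J
E = γmc² = 1.428 × 7.479×10¹⁷ = 1.068×10¹⁸ J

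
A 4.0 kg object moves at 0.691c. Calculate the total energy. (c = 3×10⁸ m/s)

γ = 1/√(1 - 0.691²) = 1.3834
mc² = 4.0 × (3×10⁸)² = 3.600×10¹⁷ J
E = γmc² = 1.3834 × 3.600×10¹⁷ = 4.980×10¹⁷ J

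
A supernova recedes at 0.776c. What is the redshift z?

β = 0.776
(1+β)/(1-β) = 1.776/0.224 = 7.929
√(7.929) = 2.816
z = 2.816 - 1 = 1.816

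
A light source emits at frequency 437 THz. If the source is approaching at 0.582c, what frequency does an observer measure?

β = v/c = 0.582
(1+β)/(1-β) = 1.582/0.418 = 3.7847
Doppler factor = √(3.7847) = 1.94543
f_obs = 437 × 1.94543 = 850.2 THz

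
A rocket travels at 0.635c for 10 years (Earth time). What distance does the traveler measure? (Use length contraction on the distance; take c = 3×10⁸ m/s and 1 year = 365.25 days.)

Earth distance: d = v × t = 0.635c × 10 yr = 6.0117×10¹⁶ m
γ = 1.2945
d' = d/γ = 6.0117×10¹⁶/1.2945 = 4.644×10¹⁶ m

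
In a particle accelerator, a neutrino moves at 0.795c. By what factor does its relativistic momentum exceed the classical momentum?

p_rel = γmv, p_class = mv
Ratio = γ = 1/√(1 - 0.795²)
= 1/√(0.367975) = 1.649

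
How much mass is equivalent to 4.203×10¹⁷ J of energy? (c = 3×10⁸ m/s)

From E = mc², we get m = E/c²
c² = (3×10⁸)² = 9×10¹⁶ m²/s²
m = 4.203×10¹⁷ / 9×10¹⁶ = 4.670 kg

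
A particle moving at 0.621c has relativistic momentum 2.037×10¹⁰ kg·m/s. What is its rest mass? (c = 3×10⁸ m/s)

γ = 1/√(1 - 0.621²) = 1.2758
v = 0.621 × 3×10⁸ = 1.863×10⁸ m/s
m = p/(γv) = 2.037×10¹⁰/(1.2758 × 1.863×10⁸) = 85.70 kg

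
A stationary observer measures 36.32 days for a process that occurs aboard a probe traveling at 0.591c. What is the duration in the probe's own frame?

Dilated time Δt = 36.32 days
γ = 1/√(1 - 0.591²) = 1.2397
Δt₀ = Δt/γ = 36.32/1.2397 = 29.30 days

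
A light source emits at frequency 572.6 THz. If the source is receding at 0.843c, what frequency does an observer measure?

β = v/c = 0.843
(1-β)/(1+β) = 0.157/1.843 = 0.08519
Doppler factor = √(0.08519) = 0.2919
f_obs = 572.6 × 0.2919 = 167.1 THz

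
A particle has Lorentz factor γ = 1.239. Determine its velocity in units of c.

From γ = 1/√(1 - v²/c²):
1/γ² = 1/1.239² = 0.6514
v²/c² = 1 - 0.6514 = 0.3486
v/c = √(0.3486) = 0.5904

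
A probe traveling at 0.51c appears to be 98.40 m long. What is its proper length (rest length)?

Contracted length L = 98.40 m
γ = 1/√(1 - 0.51²) = 1.163
L₀ = γL = 1.163 × 98.40 = 114.4 m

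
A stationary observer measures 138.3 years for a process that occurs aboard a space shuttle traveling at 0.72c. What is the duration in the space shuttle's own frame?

Dilated time Δt = 138.3 years
γ = 1/√(1 - 0.72²) = 1.441
Δt₀ = Δt/γ = 138.3/1.441 = 95.98 years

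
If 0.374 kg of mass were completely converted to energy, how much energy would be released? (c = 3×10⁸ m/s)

Using E = mc²:
c² = (3×10⁸)² = 9×10¹⁶ m²/s²
E = 0.374 × 9×10¹⁶ = 3.366×10¹⁶ J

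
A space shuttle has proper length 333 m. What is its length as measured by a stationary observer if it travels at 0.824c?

Proper length L₀ = 333 m
γ = 1/√(1 - 0.824²) = 1.765
L = L₀/γ = 333/1.765 = 188.7 m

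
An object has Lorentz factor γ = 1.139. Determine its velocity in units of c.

From γ = 1/√(1 - v²/c²):
1/γ² = 1/1.139² = 0.7708
v²/c² = 1 - 0.7708 = 0.2292
v/c = √(0.2292) = 0.4787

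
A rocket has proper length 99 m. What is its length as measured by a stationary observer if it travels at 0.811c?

Proper length L₀ = 99 m
γ = 1/√(1 - 0.811²) = 1.7093
L = L₀/γ = 99/1.7093 = 57.92 m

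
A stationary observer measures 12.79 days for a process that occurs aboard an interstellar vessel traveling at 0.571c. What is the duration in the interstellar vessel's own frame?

Dilated time Δt = 12.79 days
γ = 1/√(1 - 0.571²) = 1.218
Δt₀ = Δt/γ = 12.79/1.218 = 10.50 days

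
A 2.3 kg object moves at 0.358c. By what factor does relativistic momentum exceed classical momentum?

p_rel = γmv, p_class = mv
Ratio = γ = 1/√(1 - 0.358²) = 1.071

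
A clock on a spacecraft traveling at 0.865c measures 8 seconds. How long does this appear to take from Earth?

Proper time Δt₀ = 8 seconds
γ = 1/√(1 - 0.865²) = 1.993
Δt = γΔt₀ = 1.993 × 8 = 15.94 seconds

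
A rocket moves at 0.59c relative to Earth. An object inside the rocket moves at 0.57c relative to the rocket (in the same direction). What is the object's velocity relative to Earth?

u = (u' + v)/(1 + u'v/c²)
Numerator: 0.57 + 0.59 = 1.16
Denominator: 1 + 0.3363 = 1.3363
u = 1.16/1.3363 = 0.8681c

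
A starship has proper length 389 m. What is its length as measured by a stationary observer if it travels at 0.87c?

Proper length L₀ = 389 m
γ = 1/√(1 - 0.87²) = 2.028
L = L₀/γ = 389/2.028 = 191.8 m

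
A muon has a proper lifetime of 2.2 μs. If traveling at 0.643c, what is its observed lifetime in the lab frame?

Proper lifetime τ₀ = 2.2 μs
γ = 1/√(1 - 0.643²) = 1.306
τ = γτ₀ = 1.306 × 2.2 μs = 2.873 μs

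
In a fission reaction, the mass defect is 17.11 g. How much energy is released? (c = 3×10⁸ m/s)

Convert mass defect: Δm = 17.11 g = 0.01711 kg
E = Δm·c² = 0.01711 × (3×10⁸)²
= 0.01711 × 9×10¹⁶ = 1.540×10¹⁵ J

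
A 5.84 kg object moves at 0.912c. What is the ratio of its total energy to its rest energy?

E = γmc², E₀ = mc²
E/E₀ = γ = 1/√(1 - 0.912²) = 2.438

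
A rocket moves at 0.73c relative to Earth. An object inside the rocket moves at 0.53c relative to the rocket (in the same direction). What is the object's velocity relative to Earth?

u = (u' + v)/(1 + u'v/c²)
Numerator: 0.53 + 0.73 = 1.26
Denominator: 1 + 0.3869 = 1.3869
u = 1.26/1.3869 = 0.9085c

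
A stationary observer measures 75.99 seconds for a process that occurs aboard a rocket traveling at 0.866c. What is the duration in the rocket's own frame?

Dilated time Δt = 75.99 seconds
γ = 1/√(1 - 0.866²) = 2.000
Δt₀ = Δt/γ = 75.99/2.000 = 38.00 seconds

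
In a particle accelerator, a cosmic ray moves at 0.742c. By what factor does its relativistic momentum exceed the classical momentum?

p_rel = γmv, p_class = mv
Ratio = γ = 1/√(1 - 0.742²)
= 1/√(0.449436) = 1.492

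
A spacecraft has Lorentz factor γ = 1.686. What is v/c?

From γ = 1/√(1 - v²/c²):
1/γ² = 1/1.686² = 0.3518
v²/c² = 1 - 0.3518 = 0.6482
v/c = √(0.6482) = 0.8051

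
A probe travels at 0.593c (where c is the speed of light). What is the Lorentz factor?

v/c = 0.593, so (v/c)² = 0.351649
1 - (v/c)² = 0.648351
γ = 1/√(0.648351) = 1.242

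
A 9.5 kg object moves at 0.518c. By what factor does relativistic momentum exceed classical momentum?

p_rel = γmv, p_class = mv
Ratio = γ = 1/√(1 - 0.518²) = 1.169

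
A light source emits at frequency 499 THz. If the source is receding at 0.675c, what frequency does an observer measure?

β = v/c = 0.675
(1-β)/(1+β) = 0.325/1.675 = 0.1940
Doppler factor = √(0.1940) = 0.4405
f_obs = 499 × 0.4405 = 219.8 THz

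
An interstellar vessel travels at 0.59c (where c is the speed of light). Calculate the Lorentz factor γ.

v/c = 0.59, so (v/c)² = 0.3481
1 - (v/c)² = 0.6519
γ = 1/√(0.6519) = 1.239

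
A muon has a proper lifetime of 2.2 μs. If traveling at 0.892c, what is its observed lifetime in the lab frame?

Proper lifetime τ₀ = 2.2 μs
γ = 1/√(1 - 0.892²) = 2.2122
τ = γτ₀ = 2.2122 × 2.2 μs = 4.867 μs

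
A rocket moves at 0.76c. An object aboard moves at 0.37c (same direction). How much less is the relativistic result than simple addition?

Classical: u' + v = 0.37 + 0.76 = 1.13c
Relativistic: u = (0.37 + 0.76)/(1 + 0.2812) = 1.13/1.2812 = 0.8820c
Difference: 1.13 - 0.8820 = 0.2480c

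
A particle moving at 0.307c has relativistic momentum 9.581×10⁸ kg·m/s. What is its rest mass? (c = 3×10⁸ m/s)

γ = 1/√(1 - 0.307²) = 1.05074
v = 0.307 × 3×10⁸ = 9.210×10⁷ m/s
m = p/(γv) = 9.581×10⁸/(1.05074 × 9.210×10⁷) = 9.900 kg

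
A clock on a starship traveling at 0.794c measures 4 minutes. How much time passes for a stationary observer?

Proper time Δt₀ = 4 minutes
γ = 1/√(1 - 0.794²) = 1.645
Δt = γΔt₀ = 1.645 × 4 = 6.580 minutes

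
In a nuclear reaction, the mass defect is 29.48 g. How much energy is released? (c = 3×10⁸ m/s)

Convert mass defect: Δm = 29.48 g = 0.02948 kg
E = Δm·c² = 0.02948 × (3×10⁸)²
= 0.02948 × 9×10¹⁶ = 2.653×10¹⁵ J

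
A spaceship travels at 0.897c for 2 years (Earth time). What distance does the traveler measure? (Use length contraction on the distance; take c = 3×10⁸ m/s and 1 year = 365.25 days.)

Earth distance: d = v × t = 0.897c × 2 yr = 1.69843×10¹⁶ m
γ = 2.26229
d' = d/γ = 1.69843×10¹⁶/2.26229 = 7.508×10¹⁵ m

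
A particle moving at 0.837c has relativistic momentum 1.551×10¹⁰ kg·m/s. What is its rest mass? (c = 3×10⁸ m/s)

γ = 1/√(1 - 0.837²) = 1.8275
v = 0.837 × 3×10⁸ = 2.511×10⁸ m/s
m = p/(γv) = 1.551×10¹⁰/(1.8275 × 2.511×10⁸) = 33.80 kg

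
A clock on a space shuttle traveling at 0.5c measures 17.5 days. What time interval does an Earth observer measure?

Proper time Δt₀ = 17.5 days
γ = 1/√(1 - 0.5²) = 1.155
Δt = γΔt₀ = 1.155 × 17.5 = 20.21 days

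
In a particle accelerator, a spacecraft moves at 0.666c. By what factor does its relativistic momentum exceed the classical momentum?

p_rel = γmv, p_class = mv
Ratio = γ = 1/√(1 - 0.666²)
= 1/√(0.556444) = 1.341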